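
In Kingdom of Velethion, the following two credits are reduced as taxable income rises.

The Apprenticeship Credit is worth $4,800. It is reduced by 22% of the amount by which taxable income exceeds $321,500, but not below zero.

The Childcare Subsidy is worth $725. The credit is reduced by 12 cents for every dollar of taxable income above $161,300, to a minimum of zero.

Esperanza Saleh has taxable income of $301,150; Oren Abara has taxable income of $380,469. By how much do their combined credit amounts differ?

$4,800

Esperanza ($301,150): Apprenticeship Credit: $301,150 is at or below the $321,500 threshold, so the full $4,800 applies. Childcare Subsidy: 12% of the $139,850 excess over $161,300 is $16,782 ≥ base, so the credit is $0. total $4,800 + $0 = $4,800
Oren ($380,469): Apprenticeship Credit: 22% of the $58,969 excess over $321,500 is $12,973.18 ≥ base, so the credit is $0. Childcare Subsidy: 12% of the $219,169 excess over $161,300 is $26,300.28 ≥ base, so the credit is $0. total $0 + $0 = $0
Difference: |$4,800 − $0| = $4,800.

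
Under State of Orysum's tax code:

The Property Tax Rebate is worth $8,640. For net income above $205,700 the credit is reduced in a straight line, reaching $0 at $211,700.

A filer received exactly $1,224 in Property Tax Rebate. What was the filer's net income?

$210,850

$1,224 is 1,224/8,640 of the full $8,640, so 7,416/8,640 of the $6,000 range has been used: income = $205,700 + $6,000 × 7,416/8,640 = $210,850.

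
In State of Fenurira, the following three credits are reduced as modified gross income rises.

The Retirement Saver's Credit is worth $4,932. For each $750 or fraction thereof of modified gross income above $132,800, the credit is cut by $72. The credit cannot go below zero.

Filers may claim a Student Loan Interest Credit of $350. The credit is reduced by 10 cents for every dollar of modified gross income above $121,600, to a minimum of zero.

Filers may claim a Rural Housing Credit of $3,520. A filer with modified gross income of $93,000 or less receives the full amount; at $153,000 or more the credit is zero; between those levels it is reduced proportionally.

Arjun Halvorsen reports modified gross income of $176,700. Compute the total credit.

Retirement Saver's Credit: income exceeds $132,800 by $43,900, which is 59 full-or-partial $750 increments; reduction = 59 × $72 = $4,248, leaving $684.
Student Loan Interest Credit: 10% of the $55,100 excess over $121,600 is $5,510 ≥ base, so the credit is $0.
Rural Housing Credit: $176,700 is at or above $153,000, so the credit is $0.
Total: $684 + $0 + $0 = $684.

$684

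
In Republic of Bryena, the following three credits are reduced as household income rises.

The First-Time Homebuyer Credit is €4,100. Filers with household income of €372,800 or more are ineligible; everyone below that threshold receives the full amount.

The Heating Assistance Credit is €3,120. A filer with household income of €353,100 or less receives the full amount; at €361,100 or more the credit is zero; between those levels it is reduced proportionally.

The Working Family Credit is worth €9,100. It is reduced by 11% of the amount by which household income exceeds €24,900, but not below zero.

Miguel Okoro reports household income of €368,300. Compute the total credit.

€4,100

First-Time Homebuyer Credit: €368,300 is below the €372,800 cutoff, so the full €4,100 applies.
Heating Assistance Credit: €368,300 is at or above €361,100, so the credit is €0.
Working Family Credit: 11% of the €343,400 excess over €24,900 is €37,774 ≥ base, so the credit is €0.
Total: €4,100 + €0 + €0 = €4,100.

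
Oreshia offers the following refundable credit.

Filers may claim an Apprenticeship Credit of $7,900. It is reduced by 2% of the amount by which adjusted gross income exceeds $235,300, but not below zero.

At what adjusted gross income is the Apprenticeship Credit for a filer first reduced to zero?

$630,300

The credit falls by 2% of each dollar above $235,300, so it reaches zero when the excess is $7,900 / 2% = $395,000: income = $235,300 + $395,000 = $630,300.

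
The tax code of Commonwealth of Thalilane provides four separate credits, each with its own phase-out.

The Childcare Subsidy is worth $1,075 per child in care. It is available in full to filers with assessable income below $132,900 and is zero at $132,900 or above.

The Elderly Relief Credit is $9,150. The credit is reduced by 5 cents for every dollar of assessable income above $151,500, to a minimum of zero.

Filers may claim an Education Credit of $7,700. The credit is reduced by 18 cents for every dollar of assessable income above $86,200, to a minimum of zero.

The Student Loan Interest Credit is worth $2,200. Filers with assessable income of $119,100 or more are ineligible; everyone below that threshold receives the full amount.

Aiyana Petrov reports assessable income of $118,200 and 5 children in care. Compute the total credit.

Childcare Subsidy: base = 5 × $1,075 = $5,375. $118,200 is below the $132,900 cutoff, so the full $5,375 applies.
Elderly Relief Credit: $118,200 is at or below the $151,500 threshold, so the full $9,150 applies.
Education Credit: 18% of the $32,000 excess over $86,200 is $5,760; credit = $7,700 − $5,760 = $1,940.
Student Loan Interest Credit: $118,200 is below the $119,100 cutoff, so the full $2,200 applies.
Total: $5,375 + $9,150 + $1,940 + $2,200 = $18,665.

$18,665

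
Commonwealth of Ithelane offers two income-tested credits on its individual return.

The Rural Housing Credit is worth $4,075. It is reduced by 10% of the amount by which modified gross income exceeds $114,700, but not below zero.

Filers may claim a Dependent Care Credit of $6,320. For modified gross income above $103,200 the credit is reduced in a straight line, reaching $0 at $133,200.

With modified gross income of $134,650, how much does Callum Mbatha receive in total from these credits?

Rural Housing Credit: 10% of the $19,950 excess over $114,700 is $1,995; credit = $4,075 − $1,995 = $2,080.
Dependent Care Credit: $134,650 is at or above $133,200, so the credit is $0.
Total: $2,080 + $0 = $2,080.

$2,080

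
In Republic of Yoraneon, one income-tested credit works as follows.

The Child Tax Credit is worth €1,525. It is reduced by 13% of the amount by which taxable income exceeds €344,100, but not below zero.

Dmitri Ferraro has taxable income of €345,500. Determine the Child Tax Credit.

Child Tax Credit: 13% of the €1,400 excess over €344,100 is €182; credit = €1,525 − €182 = €1,343.

€1,343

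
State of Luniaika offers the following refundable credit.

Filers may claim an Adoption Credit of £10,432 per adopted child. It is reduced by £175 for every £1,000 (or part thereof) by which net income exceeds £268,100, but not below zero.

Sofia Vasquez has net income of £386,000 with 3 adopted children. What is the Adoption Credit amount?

Adoption Credit: base = 3 × £10,432 = £31,296. income exceeds £268,100 by £117,900, which is 118 full-or-partial £1,000 increments; reduction = 118 × £175 = £20,650, leaving £10,646.

£10,646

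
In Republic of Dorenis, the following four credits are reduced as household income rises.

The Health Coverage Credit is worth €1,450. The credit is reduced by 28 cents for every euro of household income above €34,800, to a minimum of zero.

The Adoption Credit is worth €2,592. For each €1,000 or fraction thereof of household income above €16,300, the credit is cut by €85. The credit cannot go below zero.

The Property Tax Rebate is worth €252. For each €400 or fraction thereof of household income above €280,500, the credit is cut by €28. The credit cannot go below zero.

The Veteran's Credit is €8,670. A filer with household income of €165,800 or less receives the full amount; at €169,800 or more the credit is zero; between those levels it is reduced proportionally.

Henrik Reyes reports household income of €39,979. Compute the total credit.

Health Coverage Credit: 28% of the €5,179 excess over €34,800 is €1,450.12 ≥ base, so the credit is €0.
Adoption Credit: income exceeds €16,300 by €23,679, which is 24 full-or-partial €1,000 increments; reduction = 24 × €85 = €2,040, leaving €552.
Property Tax Rebate: €39,979 is at or below the €280,500 threshold, so the full €252 applies.
Veteran's Credit: €39,979 is at or below the €165,800 threshold, so the full €8,670 applies.
Total: €0 + €552 + €252 + €8,670 = €9,474.

€9,474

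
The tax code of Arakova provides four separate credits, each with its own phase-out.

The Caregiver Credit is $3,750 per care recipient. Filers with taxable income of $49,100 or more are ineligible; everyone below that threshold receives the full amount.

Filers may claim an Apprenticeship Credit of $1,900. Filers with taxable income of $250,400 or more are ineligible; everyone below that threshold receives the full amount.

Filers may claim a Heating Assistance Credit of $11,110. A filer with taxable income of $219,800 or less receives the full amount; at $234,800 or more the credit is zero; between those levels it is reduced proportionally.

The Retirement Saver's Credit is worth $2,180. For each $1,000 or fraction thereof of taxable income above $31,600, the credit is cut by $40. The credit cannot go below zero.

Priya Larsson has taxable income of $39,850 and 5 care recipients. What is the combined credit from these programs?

Caregiver Credit: base = 5 × $3,750 = $18,750. $39,850 is below the $49,100 cutoff, so the full $18,750 applies.
Apprenticeship Credit: $39,850 is below the $250,400 cutoff, so the full $1,900 applies.
Heating Assistance Credit: $39,850 is at or below the $219,800 threshold, so the full $11,110 applies.
Retirement Saver's Credit: income exceeds $31,600 by $8,250, which is 9 full-or-partial $1,000 increments; reduction = 9 × $40 = $360, leaving $1,820.
Total: $18,750 + $1,900 + $11,110 + $1,820 = $33,580.

$33,580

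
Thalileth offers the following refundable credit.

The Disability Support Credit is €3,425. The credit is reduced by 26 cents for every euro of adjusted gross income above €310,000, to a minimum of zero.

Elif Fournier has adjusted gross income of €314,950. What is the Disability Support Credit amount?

Disability Support Credit: 26% of the €4,950 excess over €310,000 is €1,287; credit = €3,425 − €1,287 = €2,138.

€2,138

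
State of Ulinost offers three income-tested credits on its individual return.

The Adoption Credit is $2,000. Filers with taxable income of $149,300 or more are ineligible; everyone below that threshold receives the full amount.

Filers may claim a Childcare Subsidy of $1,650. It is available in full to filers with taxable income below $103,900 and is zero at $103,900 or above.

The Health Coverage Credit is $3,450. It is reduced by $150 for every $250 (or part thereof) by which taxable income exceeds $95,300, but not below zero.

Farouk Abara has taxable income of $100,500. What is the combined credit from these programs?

$3,950

Adoption Credit: $100,500 is below the $149,300 cutoff, so the full $2,000 applies.
Childcare Subsidy: $100,500 is below the $103,900 cutoff, so the full $1,650 applies.
Health Coverage Credit: income exceeds $95,300 by $5,200, which is 21 full-or-partial $250 increments; reduction = 21 × $150 = $3,150, leaving $300.
Total: $2,000 + $1,650 + $300 = $3,950.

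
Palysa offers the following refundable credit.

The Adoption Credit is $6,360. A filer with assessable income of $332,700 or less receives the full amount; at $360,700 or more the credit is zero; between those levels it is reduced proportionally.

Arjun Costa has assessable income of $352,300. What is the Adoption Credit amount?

$1,908

Adoption Credit: $352,300 is $19,600 into a $28,000 phase-out range, leaving 8,400/28,000 of the credit: $6,360 × 8,400/28,000 = $1,908.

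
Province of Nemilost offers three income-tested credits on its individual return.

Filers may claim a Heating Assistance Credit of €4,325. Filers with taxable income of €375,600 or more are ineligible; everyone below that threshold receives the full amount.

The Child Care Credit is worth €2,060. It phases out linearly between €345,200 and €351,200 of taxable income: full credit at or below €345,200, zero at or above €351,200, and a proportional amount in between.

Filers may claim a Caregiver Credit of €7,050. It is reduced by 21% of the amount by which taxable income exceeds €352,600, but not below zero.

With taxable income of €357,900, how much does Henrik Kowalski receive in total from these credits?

Heating Assistance Credit: €357,900 is below the €375,600 cutoff, so the full €4,325 applies.
Child Care Credit: €357,900 is at or above €351,200, so the credit is €0.
Caregiver Credit: 21% of the €5,300 excess over €352,600 is €1,113; credit = €7,050 − €1,113 = €5,937.
Total: €4,325 + €0 + €5,937 = €10,262.

€10,262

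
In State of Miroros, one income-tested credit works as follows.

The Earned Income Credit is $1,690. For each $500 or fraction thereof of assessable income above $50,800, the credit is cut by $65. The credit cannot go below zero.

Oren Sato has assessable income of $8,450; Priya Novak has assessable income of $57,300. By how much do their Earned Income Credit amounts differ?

Oren ($8,450): Earned Income Credit: $8,450 is at or below the $50,800 threshold, so the full $1,690 applies.
Priya ($57,300): Earned Income Credit: income exceeds $50,800 by $6,500, which is 13 full-or-partial $500 increments; reduction = 13 × $65 = $845, leaving $845.
Difference: |$1,690 − $845| = $845.

$845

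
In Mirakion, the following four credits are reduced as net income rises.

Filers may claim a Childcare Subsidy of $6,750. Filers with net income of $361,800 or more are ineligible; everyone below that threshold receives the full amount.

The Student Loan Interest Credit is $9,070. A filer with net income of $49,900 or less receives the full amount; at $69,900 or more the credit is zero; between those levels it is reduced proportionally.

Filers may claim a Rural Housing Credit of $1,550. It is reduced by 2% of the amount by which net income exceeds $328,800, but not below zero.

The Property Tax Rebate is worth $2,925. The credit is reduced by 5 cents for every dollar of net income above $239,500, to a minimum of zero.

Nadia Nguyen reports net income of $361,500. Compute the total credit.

Childcare Subsidy: $361,500 is below the $361,800 cutoff, so the full $6,750 applies.
Student Loan Interest Credit: $361,500 is at or above $69,900, so the credit is $0.
Rural Housing Credit: 2% of the $32,700 excess over $328,800 is $654; credit = $1,550 − $654 = $896.
Property Tax Rebate: 5% of the $122,000 excess over $239,500 is $6,100 ≥ base, so the credit is $0.
Total: $6,750 + $0 + $896 + $0 = $7,646.

$7,646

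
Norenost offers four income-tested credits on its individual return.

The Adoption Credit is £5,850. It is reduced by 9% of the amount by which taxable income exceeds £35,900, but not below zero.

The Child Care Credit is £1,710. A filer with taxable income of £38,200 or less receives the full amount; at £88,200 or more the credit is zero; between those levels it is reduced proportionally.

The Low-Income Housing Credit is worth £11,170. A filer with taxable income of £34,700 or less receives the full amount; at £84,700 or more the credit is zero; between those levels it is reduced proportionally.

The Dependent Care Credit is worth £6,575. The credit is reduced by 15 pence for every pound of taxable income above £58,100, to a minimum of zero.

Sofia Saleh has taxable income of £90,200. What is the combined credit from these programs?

Adoption Credit: 9% of the £54,300 excess over £35,900 is £4,887; credit = £5,850 − £4,887 = £963.
Child Care Credit: £90,200 is at or above £88,200, so the credit is £0.
Low-Income Housing Credit: £90,200 is at or above £84,700, so the credit is £0.
Dependent Care Credit: 15% of the £32,100 excess over £58,100 is £4,815; credit = £6,575 − £4,815 = £1,760.
Total: £963 + £0 + £0 + £1,760 = £2,723.

£2,723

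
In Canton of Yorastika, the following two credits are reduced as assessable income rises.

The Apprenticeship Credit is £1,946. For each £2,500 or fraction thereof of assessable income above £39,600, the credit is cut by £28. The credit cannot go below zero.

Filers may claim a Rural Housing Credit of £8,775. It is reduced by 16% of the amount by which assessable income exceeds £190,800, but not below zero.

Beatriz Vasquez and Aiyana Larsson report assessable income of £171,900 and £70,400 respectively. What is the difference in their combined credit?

£1,120

Beatriz (£171,900): Apprenticeship Credit: income exceeds £39,600 by £132,300, which is 53 full-or-partial £2,500 increments; reduction = 53 × £28 = £1,484, leaving £462. Rural Housing Credit: £171,900 is at or below the £190,800 threshold, so the full £8,775 applies. total £462 + £8,775 = £9,237
Aiyana (£70,400): Apprenticeship Credit: income exceeds £39,600 by £30,800, which is 13 full-or-partial £2,500 increments; reduction = 13 × £28 = £364, leaving £1,582. Rural Housing Credit: £70,400 is at or below the £190,800 threshold, so the full £8,775 applies. total £1,582 + £8,775 = £10,357
Difference: |£9,237 − £10,357| = £1,120.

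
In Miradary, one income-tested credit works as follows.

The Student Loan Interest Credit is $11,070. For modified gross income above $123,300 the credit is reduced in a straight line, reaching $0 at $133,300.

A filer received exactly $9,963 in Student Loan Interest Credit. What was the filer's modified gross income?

$9,963 is 9,963/11,070 of the full $11,070, so 1,107/11,070 of the $10,000 range has been used: income = $123,300 + $10,000 × 1,107/11,070 = $124,300.

$124,300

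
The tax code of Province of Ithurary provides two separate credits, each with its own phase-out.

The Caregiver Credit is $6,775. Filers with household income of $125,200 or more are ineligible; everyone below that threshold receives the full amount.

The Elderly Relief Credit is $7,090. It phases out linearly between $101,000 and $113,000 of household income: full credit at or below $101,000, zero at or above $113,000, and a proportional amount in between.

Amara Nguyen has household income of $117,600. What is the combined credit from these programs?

Caregiver Credit: $117,600 is below the $125,200 cutoff, so the full $6,775 applies.
Elderly Relief Credit: $117,600 is at or above $113,000, so the credit is $0.
Total: $6,775 + $0 = $6,775.

$6,775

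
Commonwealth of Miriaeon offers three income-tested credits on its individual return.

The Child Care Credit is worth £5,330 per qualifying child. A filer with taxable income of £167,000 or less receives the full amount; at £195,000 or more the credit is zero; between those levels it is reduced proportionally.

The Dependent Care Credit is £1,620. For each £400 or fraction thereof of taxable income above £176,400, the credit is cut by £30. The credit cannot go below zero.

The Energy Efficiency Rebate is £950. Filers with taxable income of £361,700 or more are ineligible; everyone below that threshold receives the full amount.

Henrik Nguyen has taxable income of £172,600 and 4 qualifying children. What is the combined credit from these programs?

£19,626

Child Care Credit: base = 4 × £5,330 = £21,320. £172,600 is £5,600 into a £28,000 phase-out range, leaving 22,400/28,000 of the credit: £21,320 × 22,400/28,000 = £17,056.
Dependent Care Credit: £172,600 is at or below the £176,400 threshold, so the full £1,620 applies.
Energy Efficiency Rebate: £172,600 is below the £361,700 cutoff, so the full £950 applies.
Total: £17,056 + £1,620 + £950 = £19,626.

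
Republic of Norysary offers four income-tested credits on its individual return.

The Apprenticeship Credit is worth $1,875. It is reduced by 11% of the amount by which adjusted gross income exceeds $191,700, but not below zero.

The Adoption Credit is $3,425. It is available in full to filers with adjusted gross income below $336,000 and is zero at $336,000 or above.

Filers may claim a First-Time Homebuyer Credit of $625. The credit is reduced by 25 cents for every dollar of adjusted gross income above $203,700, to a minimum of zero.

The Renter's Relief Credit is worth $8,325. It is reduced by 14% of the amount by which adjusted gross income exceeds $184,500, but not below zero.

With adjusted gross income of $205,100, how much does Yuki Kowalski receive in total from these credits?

$9,542

Apprenticeship Credit: 11% of the $13,400 excess over $191,700 is $1,474; credit = $1,875 − $1,474 = $401.
Adoption Credit: $205,100 is below the $336,000 cutoff, so the full $3,425 applies.
First-Time Homebuyer Credit: 25% of the $1,400 excess over $203,700 is $350; credit = $625 − $350 = $275.
Renter's Relief Credit: 14% of the $20,600 excess over $184,500 is $2,884; credit = $8,325 − $2,884 = $5,441.
Total: $401 + $3,425 + $275 + $5,441 = $9,542.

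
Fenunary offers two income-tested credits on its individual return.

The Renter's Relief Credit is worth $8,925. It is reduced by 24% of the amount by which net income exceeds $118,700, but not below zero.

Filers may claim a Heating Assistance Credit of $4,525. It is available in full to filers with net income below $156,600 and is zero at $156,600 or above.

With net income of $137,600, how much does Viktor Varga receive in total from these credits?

Renter's Relief Credit: 24% of the $18,900 excess over $118,700 is $4,536; credit = $8,925 − $4,536 = $4,389.
Heating Assistance Credit: $137,600 is below the $156,600 cutoff, so the full $4,525 applies.
Total: $4,389 + $4,525 = $8,914.

$8,914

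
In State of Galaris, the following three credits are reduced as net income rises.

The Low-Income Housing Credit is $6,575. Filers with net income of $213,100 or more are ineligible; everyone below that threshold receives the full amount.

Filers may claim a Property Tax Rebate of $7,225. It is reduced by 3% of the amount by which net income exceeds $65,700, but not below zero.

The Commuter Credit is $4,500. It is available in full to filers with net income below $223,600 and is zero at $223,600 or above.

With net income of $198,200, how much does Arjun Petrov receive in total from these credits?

$14,325

Low-Income Housing Credit: $198,200 is below the $213,100 cutoff, so the full $6,575 applies.
Property Tax Rebate: 3% of the $132,500 excess over $65,700 is $3,975; credit = $7,225 − $3,975 = $3,250.
Commuter Credit: $198,200 is below the $223,600 cutoff, so the full $4,500 applies.
Total: $6,575 + $3,250 + $4,500 = $14,325.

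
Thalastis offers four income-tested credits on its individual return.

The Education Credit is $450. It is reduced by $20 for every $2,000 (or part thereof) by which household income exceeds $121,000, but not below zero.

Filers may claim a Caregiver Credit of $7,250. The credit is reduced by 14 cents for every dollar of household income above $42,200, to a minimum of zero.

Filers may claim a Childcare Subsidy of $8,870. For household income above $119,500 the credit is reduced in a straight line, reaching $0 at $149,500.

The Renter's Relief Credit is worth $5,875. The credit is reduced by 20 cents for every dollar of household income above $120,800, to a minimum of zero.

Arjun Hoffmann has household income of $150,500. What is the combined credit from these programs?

Education Credit: income exceeds $121,000 by $29,500, which is 15 full-or-partial $2,000 increments; reduction = 15 × $20 = $300, leaving $150.
Caregiver Credit: 14% of the $108,300 excess over $42,200 is $15,162 ≥ base, so the credit is $0.
Childcare Subsidy: $150,500 is at or above $149,500, so the credit is $0.
Renter's Relief Credit: 20% of the $29,700 excess over $120,800 is $5,940 ≥ base, so the credit is $0.
Total: $150 + $0 + $0 + $0 = $150.

$150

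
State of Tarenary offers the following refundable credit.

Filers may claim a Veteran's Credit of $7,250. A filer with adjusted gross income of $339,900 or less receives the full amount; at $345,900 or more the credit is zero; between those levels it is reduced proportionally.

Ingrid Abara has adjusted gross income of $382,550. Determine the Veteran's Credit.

Veteran's Credit: $382,550 is at or above $345,900, so the credit is $0.

$0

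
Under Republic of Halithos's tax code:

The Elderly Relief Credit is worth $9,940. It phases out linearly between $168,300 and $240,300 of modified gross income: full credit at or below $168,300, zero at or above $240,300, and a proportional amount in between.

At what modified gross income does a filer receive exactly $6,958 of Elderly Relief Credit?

$6,958 is 6,958/9,940 of the full $9,940, so 2,982/9,940 of the $72,000 range has been used: income = $168,300 + $72,000 × 2,982/9,940 = $189,900.

$189,900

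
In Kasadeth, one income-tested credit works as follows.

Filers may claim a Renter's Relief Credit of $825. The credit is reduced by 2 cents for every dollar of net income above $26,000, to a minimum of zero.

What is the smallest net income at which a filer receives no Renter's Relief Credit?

The credit falls by 2% of each dollar above $26,000, so it reaches zero when the excess is $825 / 2% = $41,250: income = $26,000 + $41,250 = $67,250.

$67,250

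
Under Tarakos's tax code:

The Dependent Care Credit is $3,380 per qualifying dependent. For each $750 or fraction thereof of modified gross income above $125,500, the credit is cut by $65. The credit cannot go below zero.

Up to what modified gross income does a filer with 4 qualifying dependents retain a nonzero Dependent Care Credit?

Full credit = 4 × $3,380 = $13,520.
After 207 increments the reduction is 207 × $65 = $13,455, leaving $65; one more increment wipes it out. Increment 207 ends at excess 207 × $750 = $155,250, so the highest qualifying income is $125,500 + $155,250 = $280,750.

$280,750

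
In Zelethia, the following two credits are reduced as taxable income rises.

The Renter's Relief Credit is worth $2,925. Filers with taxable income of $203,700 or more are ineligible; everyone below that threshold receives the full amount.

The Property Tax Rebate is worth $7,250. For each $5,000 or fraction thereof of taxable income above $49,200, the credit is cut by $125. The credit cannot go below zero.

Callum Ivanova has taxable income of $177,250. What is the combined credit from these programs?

$6,925

Renter's Relief Credit: $177,250 is below the $203,700 cutoff, so the full $2,925 applies.
Property Tax Rebate: income exceeds $49,200 by $128,050, which is 26 full-or-partial $5,000 increments; reduction = 26 × $125 = $3,250, leaving $4,000.
Total: $2,925 + $4,000 = $6,925.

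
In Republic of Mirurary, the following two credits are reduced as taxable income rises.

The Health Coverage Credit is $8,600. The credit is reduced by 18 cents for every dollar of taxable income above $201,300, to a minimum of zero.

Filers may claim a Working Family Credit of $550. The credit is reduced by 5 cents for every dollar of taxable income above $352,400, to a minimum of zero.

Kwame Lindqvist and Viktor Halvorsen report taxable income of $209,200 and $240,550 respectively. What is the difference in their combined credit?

Kwame ($209,200): Health Coverage Credit: 18% of the $7,900 excess over $201,300 is $1,422; credit = $8,600 − $1,422 = $7,178. Working Family Credit: $209,200 is at or below the $352,400 threshold, so the full $550 applies. total $7,178 + $550 = $7,728
Viktor ($240,550): Health Coverage Credit: 18% of the $39,250 excess over $201,300 is $7,065; credit = $8,600 − $7,065 = $1,535. Working Family Credit: $240,550 is at or below the $352,400 threshold, so the full $550 applies. total $1,535 + $550 = $2,085
Difference: |$7,728 − $2,085| = $5,643.

$5,643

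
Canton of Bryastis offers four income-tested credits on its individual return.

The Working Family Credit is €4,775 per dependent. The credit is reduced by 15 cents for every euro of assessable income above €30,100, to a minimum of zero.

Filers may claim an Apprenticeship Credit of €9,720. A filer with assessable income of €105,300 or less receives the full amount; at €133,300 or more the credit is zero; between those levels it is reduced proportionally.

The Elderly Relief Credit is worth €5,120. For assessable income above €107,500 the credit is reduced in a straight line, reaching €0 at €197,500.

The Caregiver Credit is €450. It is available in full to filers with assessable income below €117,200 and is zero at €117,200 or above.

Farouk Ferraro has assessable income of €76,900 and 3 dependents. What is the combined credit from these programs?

Working Family Credit: base = 3 × €4,775 = €14,325. 15% of the €46,800 excess over €30,100 is €7,020; credit = €14,325 − €7,020 = €7,305.
Apprenticeship Credit: €76,900 is at or below the €105,300 threshold, so the full €9,720 applies.
Elderly Relief Credit: €76,900 is at or below the €107,500 threshold, so the full €5,120 applies.
Caregiver Credit: €76,900 is below the €117,200 cutoff, so the full €450 applies.
Total: €7,305 + €9,720 + €5,120 + €450 = €22,595.

€22,595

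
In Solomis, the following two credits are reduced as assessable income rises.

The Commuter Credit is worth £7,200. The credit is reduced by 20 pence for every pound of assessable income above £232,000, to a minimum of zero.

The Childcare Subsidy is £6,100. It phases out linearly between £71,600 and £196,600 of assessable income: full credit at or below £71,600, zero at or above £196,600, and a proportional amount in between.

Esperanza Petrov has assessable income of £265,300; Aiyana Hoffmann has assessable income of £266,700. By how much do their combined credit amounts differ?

Esperanza (£265,300): Commuter Credit: 20% of the £33,300 excess over £232,000 is £6,660; credit = £7,200 − £6,660 = £540. Childcare Subsidy: £265,300 is at or above £196,600, so the credit is £0. total £540 + £0 = £540
Aiyana (£266,700): Commuter Credit: 20% of the £34,700 excess over £232,000 is £6,940; credit = £7,200 − £6,940 = £260. Childcare Subsidy: £266,700 is at or above £196,600, so the credit is £0. total £260 + £0 = £260
Difference: |£540 − £260| = £280.

£280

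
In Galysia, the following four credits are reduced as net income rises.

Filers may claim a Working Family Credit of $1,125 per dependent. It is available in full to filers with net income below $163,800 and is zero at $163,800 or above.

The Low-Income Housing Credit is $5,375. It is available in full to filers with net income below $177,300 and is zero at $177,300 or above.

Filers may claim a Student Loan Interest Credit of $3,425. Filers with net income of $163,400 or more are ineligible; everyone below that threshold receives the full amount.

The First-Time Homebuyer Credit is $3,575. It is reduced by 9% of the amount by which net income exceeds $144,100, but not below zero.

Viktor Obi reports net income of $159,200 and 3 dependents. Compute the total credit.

Working Family Credit: base = 3 × $1,125 = $3,375. $159,200 is below the $163,800 cutoff, so the full $3,375 applies.
Low-Income Housing Credit: $159,200 is below the $177,300 cutoff, so the full $5,375 applies.
Student Loan Interest Credit: $159,200 is below the $163,400 cutoff, so the full $3,425 applies.
First-Time Homebuyer Credit: 9% of the $15,100 excess over $144,100 is $1,359; credit = $3,575 − $1,359 = $2,216.
Total: $3,375 + $5,375 + $3,425 + $2,216 = $14,391.

$14,391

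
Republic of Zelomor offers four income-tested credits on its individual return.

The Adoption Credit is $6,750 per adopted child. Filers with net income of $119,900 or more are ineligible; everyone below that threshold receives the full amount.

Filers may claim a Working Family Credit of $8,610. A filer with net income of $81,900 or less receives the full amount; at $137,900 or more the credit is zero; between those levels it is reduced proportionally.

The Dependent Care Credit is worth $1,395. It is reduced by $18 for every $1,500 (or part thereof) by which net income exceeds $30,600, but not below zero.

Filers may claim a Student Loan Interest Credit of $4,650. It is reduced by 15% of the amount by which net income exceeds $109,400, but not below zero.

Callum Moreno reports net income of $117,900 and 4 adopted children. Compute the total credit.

$33,783

Adoption Credit: base = 4 × $6,750 = $27,000. $117,900 is below the $119,900 cutoff, so the full $27,000 applies.
Working Family Credit: $117,900 is $36,000 into a $56,000 phase-out range, leaving 20,000/56,000 of the credit: $8,610 × 20,000/56,000 = $3,075.
Dependent Care Credit: income exceeds $30,600 by $87,300, which is 59 full-or-partial $1,500 increments; reduction = 59 × $18 = $1,062, leaving $333.
Student Loan Interest Credit: 15% of the $8,500 excess over $109,400 is $1,275; credit = $4,650 − $1,275 = $3,375.
Total: $27,000 + $3,075 + $333 + $3,375 = $33,783.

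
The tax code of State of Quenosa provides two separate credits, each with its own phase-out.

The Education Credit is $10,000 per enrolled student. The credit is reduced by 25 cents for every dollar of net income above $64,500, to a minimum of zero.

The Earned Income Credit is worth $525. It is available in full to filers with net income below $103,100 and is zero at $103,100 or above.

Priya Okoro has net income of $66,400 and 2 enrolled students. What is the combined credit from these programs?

$20,050

Education Credit: base = 2 × $10,000 = $20,000. 25% of the $1,900 excess over $64,500 is $475; credit = $20,000 − $475 = $19,525.
Earned Income Credit: $66,400 is below the $103,100 cutoff, so the full $525 applies.
Total: $19,525 + $525 = $20,050.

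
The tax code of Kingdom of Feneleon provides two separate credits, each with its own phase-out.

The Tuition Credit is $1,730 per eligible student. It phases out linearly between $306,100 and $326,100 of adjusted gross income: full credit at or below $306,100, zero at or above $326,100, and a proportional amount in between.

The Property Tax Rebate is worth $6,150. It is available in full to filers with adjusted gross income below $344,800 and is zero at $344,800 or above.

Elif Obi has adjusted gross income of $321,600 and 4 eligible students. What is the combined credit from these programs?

Tuition Credit: base = 4 × $1,730 = $6,920. $321,600 is $15,500 into a $20,000 phase-out range, leaving 4,500/20,000 of the credit: $6,920 × 4,500/20,000 = $1,557.
Property Tax Rebate: $321,600 is below the $344,800 cutoff, so the full $6,150 applies.
Total: $1,557 + $6,150 = $7,707.

$7,707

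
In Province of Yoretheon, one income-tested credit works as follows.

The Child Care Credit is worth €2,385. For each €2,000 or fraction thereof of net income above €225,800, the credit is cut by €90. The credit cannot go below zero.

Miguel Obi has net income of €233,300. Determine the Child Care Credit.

€2,025

Child Care Credit: income exceeds €225,800 by €7,500, which is 4 full-or-partial €2,000 increments; reduction = 4 × €90 = €360, leaving €2,025.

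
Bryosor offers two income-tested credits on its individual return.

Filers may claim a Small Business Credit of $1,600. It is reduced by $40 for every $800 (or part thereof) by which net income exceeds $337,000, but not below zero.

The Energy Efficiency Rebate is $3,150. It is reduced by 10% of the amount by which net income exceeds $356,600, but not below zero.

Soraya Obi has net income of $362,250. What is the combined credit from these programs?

$2,905

Small Business Credit: income exceeds $337,000 by $25,250, which is 32 full-or-partial $800 increments; reduction = 32 × $40 = $1,280, leaving $320.
Energy Efficiency Rebate: 10% of the $5,650 excess over $356,600 is $565; credit = $3,150 − $565 = $2,585.
Total: $320 + $2,585 = $2,905.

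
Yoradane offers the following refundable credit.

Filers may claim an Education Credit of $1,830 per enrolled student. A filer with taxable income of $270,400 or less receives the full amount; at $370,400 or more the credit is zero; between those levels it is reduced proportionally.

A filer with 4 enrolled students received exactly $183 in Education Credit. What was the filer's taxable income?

$367,900

Full credit = 4 × $1,830 = $7,320.
$183 is 183/7,320 of the full $7,320, so 7,137/7,320 of the $100,000 range has been used: income = $270,400 + $100,000 × 7,137/7,320 = $367,900.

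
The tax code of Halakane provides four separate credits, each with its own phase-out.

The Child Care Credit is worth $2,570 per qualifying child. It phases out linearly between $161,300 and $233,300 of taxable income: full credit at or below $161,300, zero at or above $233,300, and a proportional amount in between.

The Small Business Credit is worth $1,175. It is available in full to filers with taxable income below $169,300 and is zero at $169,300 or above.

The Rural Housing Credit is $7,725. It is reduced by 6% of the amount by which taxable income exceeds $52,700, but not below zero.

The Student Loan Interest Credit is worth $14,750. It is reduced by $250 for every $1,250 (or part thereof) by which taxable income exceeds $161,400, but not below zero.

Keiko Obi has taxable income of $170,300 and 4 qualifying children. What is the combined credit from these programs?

$22,414

Child Care Credit: base = 4 × $2,570 = $10,280. $170,300 is $9,000 into a $72,000 phase-out range, leaving 63,000/72,000 of the credit: $10,280 × 63,000/72,000 = $8,995.
Small Business Credit: $170,300 meets or exceeds the $169,300 cutoff, so the credit is $0.
Rural Housing Credit: 6% of the $117,600 excess over $52,700 is $7,056; credit = $7,725 − $7,056 = $669.
Student Loan Interest Credit: income exceeds $161,400 by $8,900, which is 8 full-or-partial $1,250 increments; reduction = 8 × $250 = $2,000, leaving $12,750.
Total: $8,995 + $0 + $669 + $12,750 = $22,414.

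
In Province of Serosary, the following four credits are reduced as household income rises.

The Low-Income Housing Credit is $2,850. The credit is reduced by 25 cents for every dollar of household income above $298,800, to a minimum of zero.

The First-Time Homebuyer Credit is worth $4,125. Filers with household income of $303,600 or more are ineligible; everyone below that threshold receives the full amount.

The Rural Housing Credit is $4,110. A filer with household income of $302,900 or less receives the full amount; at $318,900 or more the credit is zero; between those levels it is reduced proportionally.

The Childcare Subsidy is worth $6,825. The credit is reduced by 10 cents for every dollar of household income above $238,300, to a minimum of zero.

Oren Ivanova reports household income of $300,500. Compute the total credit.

Low-Income Housing Credit: 25% of the $1,700 excess over $298,800 is $425; credit = $2,850 − $425 = $2,425.
First-Time Homebuyer Credit: $300,500 is below the $303,600 cutoff, so the full $4,125 applies.
Rural Housing Credit: $300,500 is at or below the $302,900 threshold, so the full $4,110 applies.
Childcare Subsidy: 10% of the $62,200 excess over $238,300 is $6,220; credit = $6,825 − $6,220 = $605.
Total: $2,425 + $4,125 + $4,110 + $605 = $11,265.

$11,265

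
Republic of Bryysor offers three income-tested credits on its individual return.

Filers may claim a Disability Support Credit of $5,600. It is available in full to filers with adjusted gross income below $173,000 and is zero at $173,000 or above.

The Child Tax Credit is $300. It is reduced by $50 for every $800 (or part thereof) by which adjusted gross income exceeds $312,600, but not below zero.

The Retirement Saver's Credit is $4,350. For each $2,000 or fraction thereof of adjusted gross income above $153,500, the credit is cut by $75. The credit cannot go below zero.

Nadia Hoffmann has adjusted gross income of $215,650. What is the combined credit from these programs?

$2,250

Disability Support Credit: $215,650 meets or exceeds the $173,000 cutoff, so the credit is $0.
Child Tax Credit: $215,650 is at or below the $312,600 threshold, so the full $300 applies.
Retirement Saver's Credit: income exceeds $153,500 by $62,150, which is 32 full-or-partial $2,000 increments; reduction = 32 × $75 = $2,400, leaving $1,950.
Total: $0 + $300 + $1,950 = $2,250.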